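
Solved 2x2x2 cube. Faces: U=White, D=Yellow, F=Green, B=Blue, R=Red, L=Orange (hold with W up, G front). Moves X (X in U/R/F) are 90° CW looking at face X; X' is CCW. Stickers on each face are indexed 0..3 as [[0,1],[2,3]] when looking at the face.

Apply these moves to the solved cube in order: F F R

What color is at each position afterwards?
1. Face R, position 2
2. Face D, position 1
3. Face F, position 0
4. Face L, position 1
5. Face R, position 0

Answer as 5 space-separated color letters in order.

After move 1 (F): F=GGGG U=WWOO R=WRWR D=RRYY L=OYOY
After move 2 (F): F=GGGG U=WWYY R=OROR D=WWYY L=OROR
After move 3 (R): R=OORR U=WGYG F=GWGY D=WBYB B=YBWB
Query 1: R[2] = R
Query 2: D[1] = B
Query 3: F[0] = G
Query 4: L[1] = R
Query 5: R[0] = O

Answer: R B G R O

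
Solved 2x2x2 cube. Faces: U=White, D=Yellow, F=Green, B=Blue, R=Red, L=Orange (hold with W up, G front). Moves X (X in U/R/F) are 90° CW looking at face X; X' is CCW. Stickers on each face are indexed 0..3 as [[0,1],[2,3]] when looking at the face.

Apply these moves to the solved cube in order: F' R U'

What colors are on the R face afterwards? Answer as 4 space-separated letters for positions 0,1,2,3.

After move 1 (F'): F=GGGG U=WWRR R=YRYR D=OOYY L=OWOW
After move 2 (R): R=YYRR U=WGRG F=GOGY D=OBYB B=RBWB
After move 3 (U'): U=GGWR F=OWGY R=GORR B=YYWB L=RBOW
Query: R face = GORR

Answer: G O R R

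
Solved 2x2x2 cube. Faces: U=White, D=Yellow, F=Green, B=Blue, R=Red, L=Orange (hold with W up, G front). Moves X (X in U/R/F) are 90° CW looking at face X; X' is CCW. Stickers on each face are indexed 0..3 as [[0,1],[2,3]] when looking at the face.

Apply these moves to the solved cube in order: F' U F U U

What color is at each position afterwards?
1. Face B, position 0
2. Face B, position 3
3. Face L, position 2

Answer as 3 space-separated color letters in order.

After move 1 (F'): F=GGGG U=WWRR R=YRYR D=OOYY L=OWOW
After move 2 (U): U=RWRW F=YRGG R=BBYR B=OWBB L=GGOW
After move 3 (F): F=GYGR U=RWWG R=RBWR D=YBYY L=GOOO
After move 4 (U): U=WRGW F=RBGR R=OWWR B=GOBB L=GYOO
After move 5 (U): U=GWWR F=OWGR R=GOWR B=GYBB L=RBOO
Query 1: B[0] = G
Query 2: B[3] = B
Query 3: L[2] = O

Answer: G B O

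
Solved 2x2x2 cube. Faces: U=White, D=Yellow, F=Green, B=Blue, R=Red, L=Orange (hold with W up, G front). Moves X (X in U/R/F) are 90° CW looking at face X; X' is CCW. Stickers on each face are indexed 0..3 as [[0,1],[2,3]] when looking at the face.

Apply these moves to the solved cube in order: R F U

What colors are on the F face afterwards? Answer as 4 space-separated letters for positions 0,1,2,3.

After move 1 (R): R=RRRR U=WGWG F=GYGY D=YBYB B=WBWB
After move 2 (F): F=GGYY U=WGOO R=WRGR D=RRYB L=OYOB
After move 3 (U): U=OWOG F=WRYY R=WBGR B=OYWB L=GGOB
Query: F face = WRYY

Answer: W R Y Y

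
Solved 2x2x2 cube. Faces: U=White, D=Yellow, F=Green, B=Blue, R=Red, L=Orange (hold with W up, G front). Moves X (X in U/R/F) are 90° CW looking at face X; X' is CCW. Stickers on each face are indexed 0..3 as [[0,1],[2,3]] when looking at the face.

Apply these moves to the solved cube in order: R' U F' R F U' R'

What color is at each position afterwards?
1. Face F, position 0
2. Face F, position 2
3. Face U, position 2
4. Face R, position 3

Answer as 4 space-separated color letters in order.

After move 1 (R'): R=RRRR U=WBWB F=GWGW D=YGYG B=YBYB
After move 2 (U): U=WWBB F=RRGW R=YBRR B=OOYB L=GWOO
After move 3 (F'): F=RWRG U=WWYR R=GBYR D=WOYG L=GBOB
After move 4 (R): R=YGRB U=WWYG F=RORG D=WYYO B=ROWB
After move 5 (F): F=RRGO U=WWBB R=YGGB D=RYYO L=GWOY
After move 6 (U'): U=WBWB F=GWGO R=RRGB B=YGWB L=ROOY
After move 7 (R'): R=RBRG U=WWWY F=GBGB D=RWYO B=OGYB
Query 1: F[0] = G
Query 2: F[2] = G
Query 3: U[2] = W
Query 4: R[3] = G

Answer: G G W G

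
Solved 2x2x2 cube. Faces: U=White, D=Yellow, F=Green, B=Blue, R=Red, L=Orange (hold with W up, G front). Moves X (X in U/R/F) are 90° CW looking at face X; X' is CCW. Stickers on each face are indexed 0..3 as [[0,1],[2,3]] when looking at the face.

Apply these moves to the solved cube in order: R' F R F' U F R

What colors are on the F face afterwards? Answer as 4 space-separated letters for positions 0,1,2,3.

After move 1 (R'): R=RRRR U=WBWB F=GWGW D=YGYG B=YBYB
After move 2 (F): F=GGWW U=WBOO R=WRBR D=RRYG L=OYOG
After move 3 (R): R=BWRR U=WGOW F=GRWG D=RYYY B=OBBB
After move 4 (F'): F=RGGW U=WGBR R=YWRR D=YGYY L=OWOO
After move 5 (U): U=BWRG F=YWGW R=OBRR B=OWBB L=RGOO
After move 6 (F): F=GYWW U=BWOG R=RBGR D=ROYY L=RYOG
After move 7 (R): R=GRRB U=BYOW F=GOWY D=RBYO B=GWWB
Query: F face = GOWY

Answer: G O W Y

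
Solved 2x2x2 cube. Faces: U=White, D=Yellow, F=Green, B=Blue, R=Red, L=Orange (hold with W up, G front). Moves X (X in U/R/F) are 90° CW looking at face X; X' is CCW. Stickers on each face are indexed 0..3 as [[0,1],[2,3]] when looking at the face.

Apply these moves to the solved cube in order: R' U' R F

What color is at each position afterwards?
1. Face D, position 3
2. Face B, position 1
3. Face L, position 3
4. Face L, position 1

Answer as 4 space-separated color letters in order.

After move 1 (R'): R=RRRR U=WBWB F=GWGW D=YGYG B=YBYB
After move 2 (U'): U=BBWW F=OOGW R=GWRR B=RRYB L=YBOO
After move 3 (R): R=RGRW U=BOWW F=OGGG D=YYYR B=WRBB
After move 4 (F): F=GOGG U=BOOB R=WGWW D=RRYR L=YYOY
Query 1: D[3] = R
Query 2: B[1] = R
Query 3: L[3] = Y
Query 4: L[1] = Y

Answer: R R Y Y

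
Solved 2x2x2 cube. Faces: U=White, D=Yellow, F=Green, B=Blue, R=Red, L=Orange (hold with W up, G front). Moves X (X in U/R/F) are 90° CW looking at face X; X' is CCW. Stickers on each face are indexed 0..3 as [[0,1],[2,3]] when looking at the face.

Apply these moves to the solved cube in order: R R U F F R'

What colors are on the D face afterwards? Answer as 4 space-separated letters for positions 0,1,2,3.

After move 1 (R): R=RRRR U=WGWG F=GYGY D=YBYB B=WBWB
After move 2 (R): R=RRRR U=WYWY F=GBGB D=YWYW B=GBGB
After move 3 (U): U=WWYY F=RRGB R=GBRR B=OOGB L=GBOO
After move 4 (F): F=GRBR U=WWOB R=YBYR D=RGYW L=GYOW
After move 5 (F): F=BGRR U=WWWY R=OBBR D=YYYW L=GROG
After move 6 (R'): R=BROB U=WGWO F=BWRY D=YGYR B=WOYB
Query: D face = YGYR

Answer: Y G Y R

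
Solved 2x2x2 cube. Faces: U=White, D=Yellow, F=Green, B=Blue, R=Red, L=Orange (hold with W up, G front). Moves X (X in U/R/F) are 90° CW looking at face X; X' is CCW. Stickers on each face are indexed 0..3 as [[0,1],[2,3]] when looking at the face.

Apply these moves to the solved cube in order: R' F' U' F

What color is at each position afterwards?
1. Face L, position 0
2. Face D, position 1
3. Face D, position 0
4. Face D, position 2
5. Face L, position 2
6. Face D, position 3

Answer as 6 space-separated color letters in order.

Answer: Y W Y Y O G

Derivation:
After move 1 (R'): R=RRRR U=WBWB F=GWGW D=YGYG B=YBYB
After move 2 (F'): F=WWGG U=WBRR R=GRYR D=OOYG L=OBOW
After move 3 (U'): U=BRWR F=OBGG R=WWYR B=GRYB L=YBOW
After move 4 (F): F=GOGB U=BRWB R=WWRR D=YWYG L=YOOO
Query 1: L[0] = Y
Query 2: D[1] = W
Query 3: D[0] = Y
Query 4: D[2] = Y
Query 5: L[2] = O
Query 6: D[3] = G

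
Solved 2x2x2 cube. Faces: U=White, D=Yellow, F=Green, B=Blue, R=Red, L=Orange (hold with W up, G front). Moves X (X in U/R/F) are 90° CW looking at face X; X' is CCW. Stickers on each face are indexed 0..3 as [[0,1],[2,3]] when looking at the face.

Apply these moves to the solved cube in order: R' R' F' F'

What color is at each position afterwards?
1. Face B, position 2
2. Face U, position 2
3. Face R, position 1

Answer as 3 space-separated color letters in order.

Answer: G W R

Derivation:
After move 1 (R'): R=RRRR U=WBWB F=GWGW D=YGYG B=YBYB
After move 2 (R'): R=RRRR U=WYWY F=GBGB D=YWYW B=GBGB
After move 3 (F'): F=BBGG U=WYRR R=WRYR D=OOYW L=OYOW
After move 4 (F'): F=BGBG U=WYWY R=OROR D=YWYW L=OROR
Query 1: B[2] = G
Query 2: U[2] = W
Query 3: R[1] = R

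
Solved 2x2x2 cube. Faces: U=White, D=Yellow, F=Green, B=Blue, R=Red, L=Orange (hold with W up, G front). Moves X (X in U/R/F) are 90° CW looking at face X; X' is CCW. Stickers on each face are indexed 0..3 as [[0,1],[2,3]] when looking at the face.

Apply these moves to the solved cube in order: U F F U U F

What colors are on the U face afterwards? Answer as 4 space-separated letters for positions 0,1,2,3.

Answer: Y Y B B

Derivation:
After move 1 (U): U=WWWW F=RRGG R=BBRR B=OOBB L=GGOO
After move 2 (F): F=GRGR U=WWOG R=WBWR D=RBYY L=GYOY
After move 3 (F): F=GGRR U=WWYY R=OBGR D=WWYY L=GROB
After move 4 (U): U=YWYW F=OBRR R=OOGR B=GRBB L=GGOB
After move 5 (U): U=YYWW F=OORR R=GRGR B=GGBB L=OBOB
After move 6 (F): F=RORO U=YYBB R=WRWR D=GGYY L=OWOW
Query: U face = YYBB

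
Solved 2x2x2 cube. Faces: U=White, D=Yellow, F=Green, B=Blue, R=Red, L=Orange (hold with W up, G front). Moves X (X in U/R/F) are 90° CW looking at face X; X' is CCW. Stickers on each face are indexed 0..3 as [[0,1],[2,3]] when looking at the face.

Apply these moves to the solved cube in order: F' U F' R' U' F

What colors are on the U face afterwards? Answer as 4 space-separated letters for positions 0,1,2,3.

After move 1 (F'): F=GGGG U=WWRR R=YRYR D=OOYY L=OWOW
After move 2 (U): U=RWRW F=YRGG R=BBYR B=OWBB L=GGOW
After move 3 (F'): F=RGYG U=RWBY R=OBOR D=GWYY L=GWOR
After move 4 (R'): R=BROO U=RBBO F=RWYY D=GGYG B=YWWB
After move 5 (U'): U=BORB F=GWYY R=RWOO B=BRWB L=YWOR
After move 6 (F): F=YGYW U=BORW R=RWBO D=ORYG L=YGOG
Query: U face = BORW

Answer: B O R W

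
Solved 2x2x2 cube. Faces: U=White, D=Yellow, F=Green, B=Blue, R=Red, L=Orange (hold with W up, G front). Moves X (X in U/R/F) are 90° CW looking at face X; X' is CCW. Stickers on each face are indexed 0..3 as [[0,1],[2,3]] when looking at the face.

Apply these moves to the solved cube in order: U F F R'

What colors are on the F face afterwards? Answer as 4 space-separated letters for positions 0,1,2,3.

After move 1 (U): U=WWWW F=RRGG R=BBRR B=OOBB L=GGOO
After move 2 (F): F=GRGR U=WWOG R=WBWR D=RBYY L=GYOY
After move 3 (F): F=GGRR U=WWYY R=OBGR D=WWYY L=GROB
After move 4 (R'): R=BROG U=WBYO F=GWRY D=WGYR B=YOWB
Query: F face = GWRY

Answer: G W R Y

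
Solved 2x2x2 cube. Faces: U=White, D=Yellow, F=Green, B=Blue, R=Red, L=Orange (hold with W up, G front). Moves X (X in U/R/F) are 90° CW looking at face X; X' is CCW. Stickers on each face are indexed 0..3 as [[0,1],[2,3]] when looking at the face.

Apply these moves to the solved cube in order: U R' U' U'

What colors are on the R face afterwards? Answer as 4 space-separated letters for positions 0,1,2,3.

After move 1 (U): U=WWWW F=RRGG R=BBRR B=OOBB L=GGOO
After move 2 (R'): R=BRBR U=WBWO F=RWGW D=YRYG B=YOYB
After move 3 (U'): U=BOWW F=GGGW R=RWBR B=BRYB L=YOOO
After move 4 (U'): U=OWBW F=YOGW R=GGBR B=RWYB L=BROO
Query: R face = GGBR

Answer: G G B R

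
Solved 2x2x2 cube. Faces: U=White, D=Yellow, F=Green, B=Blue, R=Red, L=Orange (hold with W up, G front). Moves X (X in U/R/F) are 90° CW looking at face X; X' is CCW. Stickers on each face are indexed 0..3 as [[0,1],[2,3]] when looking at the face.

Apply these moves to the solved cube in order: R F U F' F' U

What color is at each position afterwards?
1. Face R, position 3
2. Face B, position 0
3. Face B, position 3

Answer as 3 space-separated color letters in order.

Answer: R G B

Derivation:
After move 1 (R): R=RRRR U=WGWG F=GYGY D=YBYB B=WBWB
After move 2 (F): F=GGYY U=WGOO R=WRGR D=RRYB L=OYOB
After move 3 (U): U=OWOG F=WRYY R=WBGR B=OYWB L=GGOB
After move 4 (F'): F=RYWY U=OWWG R=RBRR D=GBYB L=GGOO
After move 5 (F'): F=YYRW U=OWRR R=BBGR D=GOYB L=GGOW
After move 6 (U): U=RORW F=BBRW R=OYGR B=GGWB L=YYOW
Query 1: R[3] = R
Query 2: B[0] = G
Query 3: B[3] = B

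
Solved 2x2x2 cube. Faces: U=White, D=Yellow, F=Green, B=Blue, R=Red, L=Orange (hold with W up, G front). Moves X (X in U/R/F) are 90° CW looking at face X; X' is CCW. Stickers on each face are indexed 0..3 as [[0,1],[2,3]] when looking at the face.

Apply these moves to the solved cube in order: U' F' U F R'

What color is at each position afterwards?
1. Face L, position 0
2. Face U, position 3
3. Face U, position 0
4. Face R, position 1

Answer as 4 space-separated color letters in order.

After move 1 (U'): U=WWWW F=OOGG R=GGRR B=RRBB L=BBOO
After move 2 (F'): F=OGOG U=WWGR R=YGYR D=BOYY L=BWOW
After move 3 (U): U=GWRW F=YGOG R=RRYR B=BWBB L=OGOW
After move 4 (F): F=OYGG U=GWWG R=RRWR D=YRYY L=OBOO
After move 5 (R'): R=RRRW U=GBWB F=OWGG D=YYYG B=YWRB
Query 1: L[0] = O
Query 2: U[3] = B
Query 3: U[0] = G
Query 4: R[1] = R

Answer: O B G R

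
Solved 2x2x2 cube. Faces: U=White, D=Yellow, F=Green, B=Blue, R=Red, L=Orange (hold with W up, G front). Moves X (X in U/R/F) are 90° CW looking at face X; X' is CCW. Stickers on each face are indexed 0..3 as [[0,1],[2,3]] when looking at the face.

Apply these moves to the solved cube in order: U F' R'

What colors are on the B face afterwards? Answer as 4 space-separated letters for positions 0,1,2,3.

Answer: Y O O B

Derivation:
After move 1 (U): U=WWWW F=RRGG R=BBRR B=OOBB L=GGOO
After move 2 (F'): F=RGRG U=WWBR R=YBYR D=GOYY L=GWOW
After move 3 (R'): R=BRYY U=WBBO F=RWRR D=GGYG B=YOOB
Query: B face = YOOB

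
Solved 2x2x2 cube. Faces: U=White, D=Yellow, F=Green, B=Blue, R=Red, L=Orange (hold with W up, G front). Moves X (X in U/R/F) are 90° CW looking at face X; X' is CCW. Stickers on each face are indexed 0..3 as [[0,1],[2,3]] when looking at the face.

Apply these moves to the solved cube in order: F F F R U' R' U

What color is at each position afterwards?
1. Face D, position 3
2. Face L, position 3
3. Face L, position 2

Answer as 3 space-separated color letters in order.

After move 1 (F): F=GGGG U=WWOO R=WRWR D=RRYY L=OYOY
After move 2 (F): F=GGGG U=WWYY R=OROR D=WWYY L=OROR
After move 3 (F): F=GGGG U=WWRR R=YRYR D=OOYY L=OWOW
After move 4 (R): R=YYRR U=WGRG F=GOGY D=OBYB B=RBWB
After move 5 (U'): U=GGWR F=OWGY R=GORR B=YYWB L=RBOW
After move 6 (R'): R=ORGR U=GWWY F=OGGR D=OWYY B=BYBB
After move 7 (U): U=WGYW F=ORGR R=BYGR B=RBBB L=OGOW
Query 1: D[3] = Y
Query 2: L[3] = W
Query 3: L[2] = O

Answer: Y W O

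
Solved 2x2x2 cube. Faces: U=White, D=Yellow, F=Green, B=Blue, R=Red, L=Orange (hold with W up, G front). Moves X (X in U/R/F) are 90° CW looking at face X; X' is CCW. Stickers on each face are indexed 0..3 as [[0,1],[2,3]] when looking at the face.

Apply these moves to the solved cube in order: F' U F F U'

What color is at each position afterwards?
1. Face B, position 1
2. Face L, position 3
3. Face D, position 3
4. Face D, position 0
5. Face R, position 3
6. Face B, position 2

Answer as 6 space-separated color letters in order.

Answer: B B Y W R B

Derivation:
After move 1 (F'): F=GGGG U=WWRR R=YRYR D=OOYY L=OWOW
After move 2 (U): U=RWRW F=YRGG R=BBYR B=OWBB L=GGOW
After move 3 (F): F=GYGR U=RWWG R=RBWR D=YBYY L=GOOO
After move 4 (F): F=GGRY U=RWOO R=WBGR D=WRYY L=GYOB
After move 5 (U'): U=WORO F=GYRY R=GGGR B=WBBB L=OWOB
Query 1: B[1] = B
Query 2: L[3] = B
Query 3: D[3] = Y
Query 4: D[0] = W
Query 5: R[3] = R
Query 6: B[2] = B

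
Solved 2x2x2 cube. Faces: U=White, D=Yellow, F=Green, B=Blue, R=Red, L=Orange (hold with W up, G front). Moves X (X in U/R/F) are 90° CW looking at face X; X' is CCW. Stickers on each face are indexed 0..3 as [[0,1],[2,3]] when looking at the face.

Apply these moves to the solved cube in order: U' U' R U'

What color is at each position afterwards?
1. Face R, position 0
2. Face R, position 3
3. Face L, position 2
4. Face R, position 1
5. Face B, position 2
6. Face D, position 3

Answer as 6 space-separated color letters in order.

After move 1 (U'): U=WWWW F=OOGG R=GGRR B=RRBB L=BBOO
After move 2 (U'): U=WWWW F=BBGG R=OORR B=GGBB L=RROO
After move 3 (R): R=RORO U=WBWG F=BYGY D=YBYG B=WGWB
After move 4 (U'): U=BGWW F=RRGY R=BYRO B=ROWB L=WGOO
Query 1: R[0] = B
Query 2: R[3] = O
Query 3: L[2] = O
Query 4: R[1] = Y
Query 5: B[2] = W
Query 6: D[3] = G

Answer: B O O Y W G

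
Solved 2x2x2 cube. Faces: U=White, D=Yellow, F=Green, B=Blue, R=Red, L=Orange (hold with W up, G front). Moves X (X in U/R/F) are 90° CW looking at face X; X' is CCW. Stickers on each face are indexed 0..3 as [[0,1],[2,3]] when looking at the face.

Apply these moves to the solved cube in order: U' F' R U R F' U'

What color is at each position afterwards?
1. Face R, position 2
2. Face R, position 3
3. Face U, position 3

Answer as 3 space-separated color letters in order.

After move 1 (U'): U=WWWW F=OOGG R=GGRR B=RRBB L=BBOO
After move 2 (F'): F=OGOG U=WWGR R=YGYR D=BOYY L=BWOW
After move 3 (R): R=YYRG U=WGGG F=OOOY D=BBYR B=RRWB
After move 4 (U): U=GWGG F=YYOY R=RRRG B=BWWB L=OOOW
After move 5 (R): R=RRGR U=GYGY F=YBOR D=BWYB B=GWWB
After move 6 (F'): F=BRYO U=GYRG R=WRBR D=OWYB L=OYOG
After move 7 (U'): U=YGGR F=OYYO R=BRBR B=WRWB L=GWOG
Query 1: R[2] = B
Query 2: R[3] = R
Query 3: U[3] = R

Answer: B R R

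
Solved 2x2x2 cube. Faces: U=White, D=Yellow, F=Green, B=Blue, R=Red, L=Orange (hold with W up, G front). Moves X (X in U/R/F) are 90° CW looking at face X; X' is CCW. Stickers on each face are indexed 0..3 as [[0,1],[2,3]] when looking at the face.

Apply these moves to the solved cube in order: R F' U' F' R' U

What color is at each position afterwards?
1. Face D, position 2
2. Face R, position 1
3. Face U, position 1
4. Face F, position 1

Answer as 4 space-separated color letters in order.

Answer: Y R G R

Derivation:
After move 1 (R): R=RRRR U=WGWG F=GYGY D=YBYB B=WBWB
After move 2 (F'): F=YYGG U=WGRR R=BRYR D=OOYB L=OGOW
After move 3 (U'): U=GRWR F=OGGG R=YYYR B=BRWB L=WBOW
After move 4 (F'): F=GGOG U=GRYY R=OYOR D=BWYB L=WROW
After move 5 (R'): R=YROO U=GWYB F=GROY D=BGYG B=BRWB
After move 6 (U): U=YGBW F=YROY R=BROO B=WRWB L=GROW
Query 1: D[2] = Y
Query 2: R[1] = R
Query 3: U[1] = G
Query 4: F[1] = R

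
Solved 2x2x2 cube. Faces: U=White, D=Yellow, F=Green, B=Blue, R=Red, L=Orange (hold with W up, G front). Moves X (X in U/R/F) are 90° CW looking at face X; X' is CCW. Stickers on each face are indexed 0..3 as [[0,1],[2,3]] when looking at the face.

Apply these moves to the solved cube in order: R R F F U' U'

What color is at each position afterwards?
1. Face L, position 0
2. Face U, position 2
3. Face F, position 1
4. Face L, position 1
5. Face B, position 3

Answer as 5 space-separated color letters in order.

Answer: O Y B R B

Derivation:
After move 1 (R): R=RRRR U=WGWG F=GYGY D=YBYB B=WBWB
After move 2 (R): R=RRRR U=WYWY F=GBGB D=YWYW B=GBGB
After move 3 (F): F=GGBB U=WYOO R=WRYR D=RRYW L=OYOW
After move 4 (F): F=BGBG U=WYWY R=OROR D=YWYW L=OROR
After move 5 (U'): U=YYWW F=ORBG R=BGOR B=ORGB L=GBOR
After move 6 (U'): U=YWYW F=GBBG R=OROR B=BGGB L=OROR
Query 1: L[0] = O
Query 2: U[2] = Y
Query 3: F[1] = B
Query 4: L[1] = R
Query 5: B[3] = B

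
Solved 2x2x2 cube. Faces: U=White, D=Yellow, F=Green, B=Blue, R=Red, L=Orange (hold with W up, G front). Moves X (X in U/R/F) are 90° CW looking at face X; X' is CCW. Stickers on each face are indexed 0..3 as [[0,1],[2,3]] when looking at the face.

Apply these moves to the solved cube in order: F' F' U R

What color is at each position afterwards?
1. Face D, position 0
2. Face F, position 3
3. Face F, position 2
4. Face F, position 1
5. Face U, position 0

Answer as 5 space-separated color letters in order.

After move 1 (F'): F=GGGG U=WWRR R=YRYR D=OOYY L=OWOW
After move 2 (F'): F=GGGG U=WWYY R=OROR D=WWYY L=OROR
After move 3 (U): U=YWYW F=ORGG R=BBOR B=ORBB L=GGOR
After move 4 (R): R=OBRB U=YRYG F=OWGY D=WBYO B=WRWB
Query 1: D[0] = W
Query 2: F[3] = Y
Query 3: F[2] = G
Query 4: F[1] = W
Query 5: U[0] = Y

Answer: W Y G W Y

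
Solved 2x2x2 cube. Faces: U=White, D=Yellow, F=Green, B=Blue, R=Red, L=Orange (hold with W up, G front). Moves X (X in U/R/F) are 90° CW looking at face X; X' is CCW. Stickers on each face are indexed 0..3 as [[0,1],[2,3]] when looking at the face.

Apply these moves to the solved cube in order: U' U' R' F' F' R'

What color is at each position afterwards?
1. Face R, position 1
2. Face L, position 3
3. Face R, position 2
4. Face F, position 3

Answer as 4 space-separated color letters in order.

After move 1 (U'): U=WWWW F=OOGG R=GGRR B=RRBB L=BBOO
After move 2 (U'): U=WWWW F=BBGG R=OORR B=GGBB L=RROO
After move 3 (R'): R=OROR U=WBWG F=BWGW D=YBYG B=YGYB
After move 4 (F'): F=WWBG U=WBOO R=BRYR D=ROYG L=RGOW
After move 5 (F'): F=WGWB U=WBBY R=ORRR D=GWYG L=ROOO
After move 6 (R'): R=RROR U=WYBY F=WBWY D=GGYB B=GGWB
Query 1: R[1] = R
Query 2: L[3] = O
Query 3: R[2] = O
Query 4: F[3] = Y

Answer: R O O Y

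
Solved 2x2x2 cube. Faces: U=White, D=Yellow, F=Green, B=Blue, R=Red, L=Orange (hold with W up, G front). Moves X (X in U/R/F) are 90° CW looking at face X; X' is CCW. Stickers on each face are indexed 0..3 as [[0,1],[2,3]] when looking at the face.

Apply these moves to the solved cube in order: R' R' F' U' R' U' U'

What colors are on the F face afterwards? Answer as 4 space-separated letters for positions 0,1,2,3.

Answer: W R G R

Derivation:
After move 1 (R'): R=RRRR U=WBWB F=GWGW D=YGYG B=YBYB
After move 2 (R'): R=RRRR U=WYWY F=GBGB D=YWYW B=GBGB
After move 3 (F'): F=BBGG U=WYRR R=WRYR D=OOYW L=OYOW
After move 4 (U'): U=YRWR F=OYGG R=BBYR B=WRGB L=GBOW
After move 5 (R'): R=BRBY U=YGWW F=ORGR D=OYYG B=WROB
After move 6 (U'): U=GWYW F=GBGR R=ORBY B=BROB L=WROW
After move 7 (U'): U=WWGY F=WRGR R=GBBY B=OROB L=BROW
Query: F face = WRGR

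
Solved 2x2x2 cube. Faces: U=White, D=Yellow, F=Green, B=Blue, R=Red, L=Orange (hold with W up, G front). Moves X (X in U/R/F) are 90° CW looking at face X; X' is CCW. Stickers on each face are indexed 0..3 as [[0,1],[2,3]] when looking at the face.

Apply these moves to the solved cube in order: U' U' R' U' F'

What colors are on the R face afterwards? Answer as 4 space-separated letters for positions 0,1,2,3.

After move 1 (U'): U=WWWW F=OOGG R=GGRR B=RRBB L=BBOO
After move 2 (U'): U=WWWW F=BBGG R=OORR B=GGBB L=RROO
After move 3 (R'): R=OROR U=WBWG F=BWGW D=YBYG B=YGYB
After move 4 (U'): U=BGWW F=RRGW R=BWOR B=ORYB L=YGOO
After move 5 (F'): F=RWRG U=BGBO R=BWYR D=GOYG L=YWOW
Query: R face = BWYR

Answer: B W Y R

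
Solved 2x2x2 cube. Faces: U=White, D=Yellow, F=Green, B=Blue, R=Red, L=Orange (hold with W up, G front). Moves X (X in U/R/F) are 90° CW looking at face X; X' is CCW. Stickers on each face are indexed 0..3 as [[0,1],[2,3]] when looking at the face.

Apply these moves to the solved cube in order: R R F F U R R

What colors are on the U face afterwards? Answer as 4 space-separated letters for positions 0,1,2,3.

Answer: W W Y W

Derivation:
After move 1 (R): R=RRRR U=WGWG F=GYGY D=YBYB B=WBWB
After move 2 (R): R=RRRR U=WYWY F=GBGB D=YWYW B=GBGB
After move 3 (F): F=GGBB U=WYOO R=WRYR D=RRYW L=OYOW
After move 4 (F): F=BGBG U=WYWY R=OROR D=YWYW L=OROR
After move 5 (U): U=WWYY F=ORBG R=GBOR B=ORGB L=BGOR
After move 6 (R): R=OGRB U=WRYG F=OWBW D=YGYO B=YRWB
After move 7 (R): R=ROBG U=WWYW F=OGBO D=YWYY B=GRRB
Query: U face = WWYW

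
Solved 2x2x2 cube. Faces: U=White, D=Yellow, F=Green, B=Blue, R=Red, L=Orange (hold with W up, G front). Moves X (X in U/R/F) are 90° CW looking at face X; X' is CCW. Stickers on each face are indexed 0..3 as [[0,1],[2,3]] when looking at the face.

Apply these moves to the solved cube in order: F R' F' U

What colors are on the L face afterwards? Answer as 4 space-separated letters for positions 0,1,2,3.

Answer: W O O O

Derivation:
After move 1 (F): F=GGGG U=WWOO R=WRWR D=RRYY L=OYOY
After move 2 (R'): R=RRWW U=WBOB F=GWGO D=RGYG B=YBRB
After move 3 (F'): F=WOGG U=WBRW R=GRRW D=YYYG L=OBOO
After move 4 (U): U=RWWB F=GRGG R=YBRW B=OBRB L=WOOO
Query: L face = WOOO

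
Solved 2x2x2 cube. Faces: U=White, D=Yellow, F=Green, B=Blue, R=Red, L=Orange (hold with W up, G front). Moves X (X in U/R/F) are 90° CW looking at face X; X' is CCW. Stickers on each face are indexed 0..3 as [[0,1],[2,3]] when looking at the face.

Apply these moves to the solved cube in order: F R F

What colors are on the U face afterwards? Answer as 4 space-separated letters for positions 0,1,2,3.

Answer: W G Y Y

Derivation:
After move 1 (F): F=GGGG U=WWOO R=WRWR D=RRYY L=OYOY
After move 2 (R): R=WWRR U=WGOG F=GRGY D=RBYB B=OBWB
After move 3 (F): F=GGYR U=WGYY R=OWGR D=RWYB L=OROB
Query: U face = WGYY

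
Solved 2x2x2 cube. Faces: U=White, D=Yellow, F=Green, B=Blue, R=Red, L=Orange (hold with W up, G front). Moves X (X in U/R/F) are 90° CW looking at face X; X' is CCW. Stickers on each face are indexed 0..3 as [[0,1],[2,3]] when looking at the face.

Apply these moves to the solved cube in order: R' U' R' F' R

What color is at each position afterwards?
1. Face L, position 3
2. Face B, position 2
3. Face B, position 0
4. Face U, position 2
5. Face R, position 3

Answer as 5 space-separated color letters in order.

Answer: W Y G W R

Derivation:
After move 1 (R'): R=RRRR U=WBWB F=GWGW D=YGYG B=YBYB
After move 2 (U'): U=BBWW F=OOGW R=GWRR B=RRYB L=YBOO
After move 3 (R'): R=WRGR U=BYWR F=OBGW D=YOYW B=GRGB
After move 4 (F'): F=BWOG U=BYWG R=ORYR D=BOYW L=YROW
After move 5 (R): R=YORR U=BWWG F=BOOW D=BGYG B=GRYB
Query 1: L[3] = W
Query 2: B[2] = Y
Query 3: B[0] = G
Query 4: U[2] = W
Query 5: R[3] = R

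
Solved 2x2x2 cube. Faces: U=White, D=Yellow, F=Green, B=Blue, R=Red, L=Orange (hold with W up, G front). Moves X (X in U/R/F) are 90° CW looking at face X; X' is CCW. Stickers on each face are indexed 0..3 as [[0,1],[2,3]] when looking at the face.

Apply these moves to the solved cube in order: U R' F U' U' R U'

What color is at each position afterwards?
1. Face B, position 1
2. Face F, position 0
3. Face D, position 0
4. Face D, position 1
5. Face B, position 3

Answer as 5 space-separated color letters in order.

Answer: G W B Y B

Derivation:
After move 1 (U): U=WWWW F=RRGG R=BBRR B=OOBB L=GGOO
After move 2 (R'): R=BRBR U=WBWO F=RWGW D=YRYG B=YOYB
After move 3 (F): F=GRWW U=WBOG R=WROR D=BBYG L=GYOR
After move 4 (U'): U=BGWO F=GYWW R=GROR B=WRYB L=YOOR
After move 5 (U'): U=GOBW F=YOWW R=GYOR B=GRYB L=WROR
After move 6 (R): R=OGRY U=GOBW F=YBWG D=BYYG B=WROB
After move 7 (U'): U=OWGB F=WRWG R=YBRY B=OGOB L=WROR
Query 1: B[1] = G
Query 2: F[0] = W
Query 3: D[0] = B
Query 4: D[1] = Y
Query 5: B[3] = B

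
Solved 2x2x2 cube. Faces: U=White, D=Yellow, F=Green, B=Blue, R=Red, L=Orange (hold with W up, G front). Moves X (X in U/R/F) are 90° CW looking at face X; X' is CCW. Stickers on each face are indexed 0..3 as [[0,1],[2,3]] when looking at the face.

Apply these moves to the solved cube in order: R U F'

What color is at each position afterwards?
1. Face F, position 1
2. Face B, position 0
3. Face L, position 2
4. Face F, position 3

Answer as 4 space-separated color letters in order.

After move 1 (R): R=RRRR U=WGWG F=GYGY D=YBYB B=WBWB
After move 2 (U): U=WWGG F=RRGY R=WBRR B=OOWB L=GYOO
After move 3 (F'): F=RYRG U=WWWR R=BBYR D=YOYB L=GGOG
Query 1: F[1] = Y
Query 2: B[0] = O
Query 3: L[2] = O
Query 4: F[3] = G

Answer: Y O O G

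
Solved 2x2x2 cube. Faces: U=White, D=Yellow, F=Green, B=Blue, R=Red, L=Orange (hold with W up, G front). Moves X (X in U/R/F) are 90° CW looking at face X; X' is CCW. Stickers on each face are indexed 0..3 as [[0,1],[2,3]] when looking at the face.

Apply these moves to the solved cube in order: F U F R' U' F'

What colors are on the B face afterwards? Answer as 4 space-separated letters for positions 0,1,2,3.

Answer: B R B B

Derivation:
After move 1 (F): F=GGGG U=WWOO R=WRWR D=RRYY L=OYOY
After move 2 (U): U=OWOW F=WRGG R=BBWR B=OYBB L=GGOY
After move 3 (F): F=GWGR U=OWYG R=OBWR D=WBYY L=GROR
After move 4 (R'): R=BROW U=OBYO F=GWGG D=WWYR B=YYBB
After move 5 (U'): U=BOOY F=GRGG R=GWOW B=BRBB L=YYOR
After move 6 (F'): F=RGGG U=BOGO R=WWWW D=YRYR L=YYOO
Query: B face = BRBB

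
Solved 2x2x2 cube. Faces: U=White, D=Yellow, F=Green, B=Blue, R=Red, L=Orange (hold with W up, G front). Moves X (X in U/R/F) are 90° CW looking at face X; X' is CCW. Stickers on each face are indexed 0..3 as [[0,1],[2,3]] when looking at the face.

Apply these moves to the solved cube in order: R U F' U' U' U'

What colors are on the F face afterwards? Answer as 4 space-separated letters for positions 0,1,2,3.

Answer: B B R G

Derivation:
After move 1 (R): R=RRRR U=WGWG F=GYGY D=YBYB B=WBWB
After move 2 (U): U=WWGG F=RRGY R=WBRR B=OOWB L=GYOO
After move 3 (F'): F=RYRG U=WWWR R=BBYR D=YOYB L=GGOG
After move 4 (U'): U=WRWW F=GGRG R=RYYR B=BBWB L=OOOG
After move 5 (U'): U=RWWW F=OORG R=GGYR B=RYWB L=BBOG
After move 6 (U'): U=WWRW F=BBRG R=OOYR B=GGWB L=RYOG
Query: F face = BBRG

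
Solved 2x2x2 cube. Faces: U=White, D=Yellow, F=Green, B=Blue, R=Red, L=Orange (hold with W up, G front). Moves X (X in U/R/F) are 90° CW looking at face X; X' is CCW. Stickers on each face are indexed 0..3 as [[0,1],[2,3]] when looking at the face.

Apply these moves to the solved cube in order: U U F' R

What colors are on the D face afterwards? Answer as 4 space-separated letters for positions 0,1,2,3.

After move 1 (U): U=WWWW F=RRGG R=BBRR B=OOBB L=GGOO
After move 2 (U): U=WWWW F=BBGG R=OORR B=GGBB L=RROO
After move 3 (F'): F=BGBG U=WWOR R=YOYR D=ROYY L=RWOW
After move 4 (R): R=YYRO U=WGOG F=BOBY D=RBYG B=RGWB
Query: D face = RBYG

Answer: R B Y G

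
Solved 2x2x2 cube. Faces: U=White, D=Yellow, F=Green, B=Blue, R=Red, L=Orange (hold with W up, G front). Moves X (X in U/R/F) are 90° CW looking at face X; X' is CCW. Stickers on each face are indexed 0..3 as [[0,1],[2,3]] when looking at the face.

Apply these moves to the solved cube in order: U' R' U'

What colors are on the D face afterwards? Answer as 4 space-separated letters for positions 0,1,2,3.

After move 1 (U'): U=WWWW F=OOGG R=GGRR B=RRBB L=BBOO
After move 2 (R'): R=GRGR U=WBWR F=OWGW D=YOYG B=YRYB
After move 3 (U'): U=BRWW F=BBGW R=OWGR B=GRYB L=YROO
Query: D face = YOYG

Answer: Y O Y G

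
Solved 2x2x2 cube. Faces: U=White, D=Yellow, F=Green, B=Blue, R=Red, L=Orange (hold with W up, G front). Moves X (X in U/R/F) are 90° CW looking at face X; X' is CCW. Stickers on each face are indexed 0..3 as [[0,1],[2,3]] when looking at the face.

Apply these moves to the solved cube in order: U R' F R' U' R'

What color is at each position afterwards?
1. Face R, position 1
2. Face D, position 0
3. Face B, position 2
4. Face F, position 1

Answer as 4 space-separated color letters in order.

Answer: O B R Y

Derivation:
After move 1 (U): U=WWWW F=RRGG R=BBRR B=OOBB L=GGOO
After move 2 (R'): R=BRBR U=WBWO F=RWGW D=YRYG B=YOYB
After move 3 (F): F=GRWW U=WBOG R=WROR D=BBYG L=GYOR
After move 4 (R'): R=RRWO U=WYOY F=GBWG D=BRYW B=GOBB
After move 5 (U'): U=YYWO F=GYWG R=GBWO B=RRBB L=GOOR
After move 6 (R'): R=BOGW U=YBWR F=GYWO D=BYYG B=WRRB
Query 1: R[1] = O
Query 2: D[0] = B
Query 3: B[2] = R
Query 4: F[1] = Y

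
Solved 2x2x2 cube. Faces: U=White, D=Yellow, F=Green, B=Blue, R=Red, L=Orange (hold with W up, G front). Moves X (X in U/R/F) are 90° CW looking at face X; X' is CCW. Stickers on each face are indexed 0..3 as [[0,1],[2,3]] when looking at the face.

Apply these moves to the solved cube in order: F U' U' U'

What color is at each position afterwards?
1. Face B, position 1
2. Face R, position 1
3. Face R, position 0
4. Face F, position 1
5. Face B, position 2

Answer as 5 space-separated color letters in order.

After move 1 (F): F=GGGG U=WWOO R=WRWR D=RRYY L=OYOY
After move 2 (U'): U=WOWO F=OYGG R=GGWR B=WRBB L=BBOY
After move 3 (U'): U=OOWW F=BBGG R=OYWR B=GGBB L=WROY
After move 4 (U'): U=OWOW F=WRGG R=BBWR B=OYBB L=GGOY
Query 1: B[1] = Y
Query 2: R[1] = B
Query 3: R[0] = B
Query 4: F[1] = R
Query 5: B[2] = B

Answer: Y B B R B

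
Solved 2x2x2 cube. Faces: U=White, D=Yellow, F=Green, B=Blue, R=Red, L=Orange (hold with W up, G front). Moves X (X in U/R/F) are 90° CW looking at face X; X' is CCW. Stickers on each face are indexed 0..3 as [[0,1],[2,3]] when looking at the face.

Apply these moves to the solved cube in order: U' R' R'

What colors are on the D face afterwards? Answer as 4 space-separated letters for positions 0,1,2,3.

Answer: Y W Y W

Derivation:
After move 1 (U'): U=WWWW F=OOGG R=GGRR B=RRBB L=BBOO
After move 2 (R'): R=GRGR U=WBWR F=OWGW D=YOYG B=YRYB
After move 3 (R'): R=RRGG U=WYWY F=OBGR D=YWYW B=GROB
Query: D face = YWYW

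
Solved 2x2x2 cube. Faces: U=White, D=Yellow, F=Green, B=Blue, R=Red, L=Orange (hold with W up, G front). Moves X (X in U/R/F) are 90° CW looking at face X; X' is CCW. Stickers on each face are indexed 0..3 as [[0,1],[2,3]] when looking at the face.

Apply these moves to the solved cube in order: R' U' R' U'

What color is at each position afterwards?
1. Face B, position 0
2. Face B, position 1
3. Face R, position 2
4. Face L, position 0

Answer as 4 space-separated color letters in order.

Answer: W R G G

Derivation:
After move 1 (R'): R=RRRR U=WBWB F=GWGW D=YGYG B=YBYB
After move 2 (U'): U=BBWW F=OOGW R=GWRR B=RRYB L=YBOO
After move 3 (R'): R=WRGR U=BYWR F=OBGW D=YOYW B=GRGB
After move 4 (U'): U=YRBW F=YBGW R=OBGR B=WRGB L=GROO
Query 1: B[0] = W
Query 2: B[1] = R
Query 3: R[2] = G
Query 4: L[0] = G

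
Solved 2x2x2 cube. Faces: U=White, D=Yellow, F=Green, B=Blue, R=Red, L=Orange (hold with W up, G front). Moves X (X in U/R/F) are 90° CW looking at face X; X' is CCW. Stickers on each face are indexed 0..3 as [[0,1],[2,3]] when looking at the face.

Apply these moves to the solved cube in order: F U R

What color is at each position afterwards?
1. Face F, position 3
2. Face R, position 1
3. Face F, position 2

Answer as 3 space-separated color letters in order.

Answer: Y B G

Derivation:
After move 1 (F): F=GGGG U=WWOO R=WRWR D=RRYY L=OYOY
After move 2 (U): U=OWOW F=WRGG R=BBWR B=OYBB L=GGOY
After move 3 (R): R=WBRB U=OROG F=WRGY D=RBYO B=WYWB
Query 1: F[3] = Y
Query 2: R[1] = B
Query 3: F[2] = G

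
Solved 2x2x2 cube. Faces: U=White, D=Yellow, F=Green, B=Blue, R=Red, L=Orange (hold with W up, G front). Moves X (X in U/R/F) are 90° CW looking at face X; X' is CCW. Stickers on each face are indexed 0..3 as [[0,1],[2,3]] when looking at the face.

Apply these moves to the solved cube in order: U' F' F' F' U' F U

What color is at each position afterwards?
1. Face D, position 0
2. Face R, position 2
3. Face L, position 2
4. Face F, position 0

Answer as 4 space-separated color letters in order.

Answer: W O O W

Derivation:
After move 1 (U'): U=WWWW F=OOGG R=GGRR B=RRBB L=BBOO
After move 2 (F'): F=OGOG U=WWGR R=YGYR D=BOYY L=BWOW
After move 3 (F'): F=GGOO U=WWYY R=OGBR D=WWYY L=BROG
After move 4 (F'): F=GOGO U=WWOB R=WGWR D=RGYY L=BYOY
After move 5 (U'): U=WBWO F=BYGO R=GOWR B=WGBB L=RROY
After move 6 (F): F=GBOY U=WBYR R=WOOR D=WGYY L=RROG
After move 7 (U): U=YWRB F=WOOY R=WGOR B=RRBB L=GBOG
Query 1: D[0] = W
Query 2: R[2] = O
Query 3: L[2] = O
Query 4: F[0] = W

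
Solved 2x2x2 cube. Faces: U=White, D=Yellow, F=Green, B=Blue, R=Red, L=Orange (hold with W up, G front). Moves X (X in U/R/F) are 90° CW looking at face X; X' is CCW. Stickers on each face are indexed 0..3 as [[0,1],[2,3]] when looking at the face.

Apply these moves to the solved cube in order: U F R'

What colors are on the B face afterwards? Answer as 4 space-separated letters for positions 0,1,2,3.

Answer: Y O B B

Derivation:
After move 1 (U): U=WWWW F=RRGG R=BBRR B=OOBB L=GGOO
After move 2 (F): F=GRGR U=WWOG R=WBWR D=RBYY L=GYOY
After move 3 (R'): R=BRWW U=WBOO F=GWGG D=RRYR B=YOBB
Query: B face = YOBB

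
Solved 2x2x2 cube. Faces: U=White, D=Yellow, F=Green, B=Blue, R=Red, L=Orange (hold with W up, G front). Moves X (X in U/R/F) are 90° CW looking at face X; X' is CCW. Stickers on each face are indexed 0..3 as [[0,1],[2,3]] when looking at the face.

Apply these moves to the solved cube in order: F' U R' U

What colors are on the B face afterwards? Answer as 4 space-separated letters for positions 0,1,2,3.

After move 1 (F'): F=GGGG U=WWRR R=YRYR D=OOYY L=OWOW
After move 2 (U): U=RWRW F=YRGG R=BBYR B=OWBB L=GGOW
After move 3 (R'): R=BRBY U=RBRO F=YWGW D=ORYG B=YWOB
After move 4 (U): U=RROB F=BRGW R=YWBY B=GGOB L=YWOW
Query: B face = GGOB

Answer: G G O B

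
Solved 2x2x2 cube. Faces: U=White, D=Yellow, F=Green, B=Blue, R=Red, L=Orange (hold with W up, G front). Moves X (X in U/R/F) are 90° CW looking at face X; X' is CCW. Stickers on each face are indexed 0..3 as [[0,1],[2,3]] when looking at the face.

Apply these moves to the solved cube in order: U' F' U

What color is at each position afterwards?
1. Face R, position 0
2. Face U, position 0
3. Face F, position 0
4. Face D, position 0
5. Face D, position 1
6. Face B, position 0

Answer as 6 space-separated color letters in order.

Answer: R G Y B O B

Derivation:
After move 1 (U'): U=WWWW F=OOGG R=GGRR B=RRBB L=BBOO
After move 2 (F'): F=OGOG U=WWGR R=YGYR D=BOYY L=BWOW
After move 3 (U): U=GWRW F=YGOG R=RRYR B=BWBB L=OGOW
Query 1: R[0] = R
Query 2: U[0] = G
Query 3: F[0] = Y
Query 4: D[0] = B
Query 5: D[1] = O
Query 6: B[0] = B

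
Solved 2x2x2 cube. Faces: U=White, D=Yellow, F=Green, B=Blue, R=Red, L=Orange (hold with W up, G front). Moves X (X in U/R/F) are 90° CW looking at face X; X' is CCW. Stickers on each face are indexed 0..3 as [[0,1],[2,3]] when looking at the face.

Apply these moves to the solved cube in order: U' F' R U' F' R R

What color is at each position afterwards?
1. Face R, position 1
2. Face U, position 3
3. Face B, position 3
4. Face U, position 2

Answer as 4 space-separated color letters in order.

Answer: B R B O

Derivation:
After move 1 (U'): U=WWWW F=OOGG R=GGRR B=RRBB L=BBOO
After move 2 (F'): F=OGOG U=WWGR R=YGYR D=BOYY L=BWOW
After move 3 (R): R=YYRG U=WGGG F=OOOY D=BBYR B=RRWB
After move 4 (U'): U=GGWG F=BWOY R=OORG B=YYWB L=RROW
After move 5 (F'): F=WYBO U=GGOR R=BOBG D=RWYR L=RGOW
After move 6 (R): R=BBGO U=GYOO F=WWBR D=RWYY B=RYGB
After move 7 (R): R=GBOB U=GWOR F=WWBY D=RGYR B=OYYB
Query 1: R[1] = B
Query 2: U[3] = R
Query 3: B[3] = B
Query 4: U[2] = O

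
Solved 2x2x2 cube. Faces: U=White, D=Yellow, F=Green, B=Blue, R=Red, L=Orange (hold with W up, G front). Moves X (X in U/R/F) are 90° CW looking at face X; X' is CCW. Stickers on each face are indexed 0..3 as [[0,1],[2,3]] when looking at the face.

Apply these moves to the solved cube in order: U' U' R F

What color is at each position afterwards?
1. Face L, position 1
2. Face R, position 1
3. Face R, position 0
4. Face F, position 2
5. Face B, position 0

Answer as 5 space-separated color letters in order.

After move 1 (U'): U=WWWW F=OOGG R=GGRR B=RRBB L=BBOO
After move 2 (U'): U=WWWW F=BBGG R=OORR B=GGBB L=RROO
After move 3 (R): R=RORO U=WBWG F=BYGY D=YBYG B=WGWB
After move 4 (F): F=GBYY U=WBOR R=WOGO D=RRYG L=RYOB
Query 1: L[1] = Y
Query 2: R[1] = O
Query 3: R[0] = W
Query 4: F[2] = Y
Query 5: B[0] = W

Answer: Y O W Y W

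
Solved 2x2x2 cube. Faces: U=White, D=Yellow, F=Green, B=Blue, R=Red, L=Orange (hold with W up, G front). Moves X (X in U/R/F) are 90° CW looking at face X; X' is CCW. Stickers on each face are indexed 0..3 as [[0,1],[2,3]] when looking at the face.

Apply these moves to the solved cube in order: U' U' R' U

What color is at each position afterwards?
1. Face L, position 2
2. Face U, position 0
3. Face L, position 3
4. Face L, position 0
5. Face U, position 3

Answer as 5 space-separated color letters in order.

After move 1 (U'): U=WWWW F=OOGG R=GGRR B=RRBB L=BBOO
After move 2 (U'): U=WWWW F=BBGG R=OORR B=GGBB L=RROO
After move 3 (R'): R=OROR U=WBWG F=BWGW D=YBYG B=YGYB
After move 4 (U): U=WWGB F=ORGW R=YGOR B=RRYB L=BWOO
Query 1: L[2] = O
Query 2: U[0] = W
Query 3: L[3] = O
Query 4: L[0] = B
Query 5: U[3] = B

Answer: O W O B B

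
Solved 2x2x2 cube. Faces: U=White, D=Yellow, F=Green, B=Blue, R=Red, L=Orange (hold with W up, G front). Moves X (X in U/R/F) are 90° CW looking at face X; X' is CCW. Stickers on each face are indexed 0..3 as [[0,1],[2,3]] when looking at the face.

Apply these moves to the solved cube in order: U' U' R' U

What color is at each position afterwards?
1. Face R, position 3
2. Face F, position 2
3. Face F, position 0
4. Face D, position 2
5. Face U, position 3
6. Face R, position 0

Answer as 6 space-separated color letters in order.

Answer: R G O Y B Y

Derivation:
After move 1 (U'): U=WWWW F=OOGG R=GGRR B=RRBB L=BBOO
After move 2 (U'): U=WWWW F=BBGG R=OORR B=GGBB L=RROO
After move 3 (R'): R=OROR U=WBWG F=BWGW D=YBYG B=YGYB
After move 4 (U): U=WWGB F=ORGW R=YGOR B=RRYB L=BWOO
Query 1: R[3] = R
Query 2: F[2] = G
Query 3: F[0] = O
Query 4: D[2] = Y
Query 5: U[3] = B
Query 6: R[0] = Y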